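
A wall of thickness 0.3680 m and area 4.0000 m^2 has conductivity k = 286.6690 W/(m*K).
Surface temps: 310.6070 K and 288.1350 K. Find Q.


dT = 22.4720 K
Q = 286.6690 * 4.0000 * 22.4720 / 0.3680 = 70022.0192 W

70022.0192 W


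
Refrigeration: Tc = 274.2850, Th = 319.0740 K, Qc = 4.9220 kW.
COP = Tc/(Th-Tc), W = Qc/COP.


COP = 274.2850 / 44.7890 = 6.1239
W = 4.9220 / 6.1239 = 0.8037 kW

COP = 6.1239, W = 0.8037 kW


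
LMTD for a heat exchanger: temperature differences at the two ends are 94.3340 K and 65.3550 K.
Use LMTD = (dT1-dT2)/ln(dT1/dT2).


dT1/dT2 = 1.4434
ln(dT1/dT2) = 0.3670
LMTD = 28.9790 / 0.3670 = 78.9602 K

78.9602 K


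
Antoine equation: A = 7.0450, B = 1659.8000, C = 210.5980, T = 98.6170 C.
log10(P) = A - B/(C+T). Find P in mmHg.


C+T = 309.2150
B/(C+T) = 5.3678
log10(P) = 7.0450 - 5.3678 = 1.6772
P = 10^1.6772 = 47.5569 mmHg

47.5569 mmHg


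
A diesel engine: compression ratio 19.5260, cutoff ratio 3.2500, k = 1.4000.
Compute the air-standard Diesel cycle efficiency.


r^(k-1) = 3.2828
rc^k = 5.2076
eta = 0.5931 = 59.3110%

59.3110%


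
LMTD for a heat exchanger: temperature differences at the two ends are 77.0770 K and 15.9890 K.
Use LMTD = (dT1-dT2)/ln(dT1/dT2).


dT1/dT2 = 4.8206
ln(dT1/dT2) = 1.5729
LMTD = 61.0880 / 1.5729 = 38.8377 K

38.8377 K


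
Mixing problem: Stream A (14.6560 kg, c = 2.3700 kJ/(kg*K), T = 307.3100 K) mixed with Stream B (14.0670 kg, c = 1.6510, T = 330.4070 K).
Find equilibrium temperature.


num = 18347.9028
den = 57.9593
Tf = 316.5651 K

316.5651 K


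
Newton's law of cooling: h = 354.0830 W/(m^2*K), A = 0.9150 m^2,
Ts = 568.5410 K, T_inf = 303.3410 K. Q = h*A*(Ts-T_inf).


dT = 265.2000 K
Q = 354.0830 * 0.9150 * 265.2000 = 85921.0726 W

85921.0726 W


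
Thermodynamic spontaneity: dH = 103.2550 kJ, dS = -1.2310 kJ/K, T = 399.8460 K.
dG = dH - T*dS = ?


T*dS = 399.8460 * -1.2310 = -492.2104 kJ
dG = 103.2550 + 492.2104 = 595.4654 kJ (non-spontaneous)

dG = 595.4654 kJ, non-spontaneous


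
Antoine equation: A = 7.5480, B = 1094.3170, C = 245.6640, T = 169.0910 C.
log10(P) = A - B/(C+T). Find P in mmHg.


C+T = 414.7550
B/(C+T) = 2.6385
log10(P) = 7.5480 - 2.6385 = 4.9095
P = 10^4.9095 = 81195.8659 mmHg

81195.8659 mmHg


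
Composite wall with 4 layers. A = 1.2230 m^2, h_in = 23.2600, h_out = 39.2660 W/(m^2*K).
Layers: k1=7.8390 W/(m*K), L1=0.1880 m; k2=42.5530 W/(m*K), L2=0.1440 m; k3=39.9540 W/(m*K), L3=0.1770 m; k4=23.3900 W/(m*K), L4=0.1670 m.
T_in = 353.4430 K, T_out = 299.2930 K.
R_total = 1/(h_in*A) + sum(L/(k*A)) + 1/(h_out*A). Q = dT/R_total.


R_conv_in = 1/(23.2600*1.2230) = 0.0352
R_1 = 0.1880/(7.8390*1.2230) = 0.0196
R_2 = 0.1440/(42.5530*1.2230) = 0.0028
R_3 = 0.1770/(39.9540*1.2230) = 0.0036
R_4 = 0.1670/(23.3900*1.2230) = 0.0058
R_conv_out = 1/(39.2660*1.2230) = 0.0208
R_total = 0.0878 K/W
Q = 54.1500 / 0.0878 = 616.6464 W

R_total = 0.0878 K/W, Q = 616.6464 W


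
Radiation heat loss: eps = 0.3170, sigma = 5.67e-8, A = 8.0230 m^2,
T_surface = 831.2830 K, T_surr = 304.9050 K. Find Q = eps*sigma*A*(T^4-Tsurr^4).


T^4 = 4.7752e+11
Tsurr^4 = 8.6429e+09
Q = 0.3170 * 5.67e-8 * 8.0230 * 4.6888e+11 = 67614.8773 W

67614.8773 W


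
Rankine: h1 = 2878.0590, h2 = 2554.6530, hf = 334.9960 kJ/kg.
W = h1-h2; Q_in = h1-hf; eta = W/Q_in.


W = 323.4060 kJ/kg
Q_in = 2543.0630 kJ/kg
eta = 0.1272 = 12.7172%

eta = 12.7172%


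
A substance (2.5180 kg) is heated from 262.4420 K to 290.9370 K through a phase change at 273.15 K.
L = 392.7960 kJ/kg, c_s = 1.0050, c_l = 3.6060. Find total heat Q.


Q1 (sensible, solid) = 2.5180 * 1.0050 * 10.7080 = 27.0976 kJ
Q2 (latent) = 2.5180 * 392.7960 = 989.0603 kJ
Q3 (sensible, liquid) = 2.5180 * 3.6060 * 17.7870 = 161.5043 kJ
Q_total = 1177.6622 kJ

1177.6622 kJ


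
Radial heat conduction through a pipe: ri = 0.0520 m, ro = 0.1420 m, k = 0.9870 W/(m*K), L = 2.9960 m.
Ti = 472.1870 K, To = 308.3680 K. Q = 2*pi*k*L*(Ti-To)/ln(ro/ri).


dT = 163.8190 K
ln(ro/ri) = 1.0046
Q = 2*pi*0.9870*2.9960*163.8190 / 1.0046 = 3029.8221 W

3029.8221 W


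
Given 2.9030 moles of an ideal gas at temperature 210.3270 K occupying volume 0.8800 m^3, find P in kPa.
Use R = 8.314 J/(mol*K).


P = nRT/V = 2.9030 * 8.314 * 210.3270 / 0.8800
= 5076.3561 / 0.8800 = 5768.5865 Pa = 5.7686 kPa

5.7686 kPa


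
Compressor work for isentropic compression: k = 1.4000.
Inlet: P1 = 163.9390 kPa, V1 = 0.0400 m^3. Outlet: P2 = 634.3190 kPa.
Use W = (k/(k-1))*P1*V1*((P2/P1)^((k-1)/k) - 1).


(k-1)/k = 0.2857
(P2/P1)^exp = 1.4719
W = 3.5000 * 163.9390 * 0.0400 * (1.4719 - 1) = 10.8319 kJ

10.8319 kJ


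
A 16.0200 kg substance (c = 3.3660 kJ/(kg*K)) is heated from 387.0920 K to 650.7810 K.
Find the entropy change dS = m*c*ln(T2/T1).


T2/T1 = 1.6812
ln(T2/T1) = 0.5195
dS = 16.0200 * 3.3660 * 0.5195 = 28.0137 kJ/K

28.0137 kJ/K


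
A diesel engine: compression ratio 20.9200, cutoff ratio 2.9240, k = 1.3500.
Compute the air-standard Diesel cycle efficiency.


r^(k-1) = 2.8987
rc^k = 4.2567
eta = 0.5674 = 56.7449%

56.7449%


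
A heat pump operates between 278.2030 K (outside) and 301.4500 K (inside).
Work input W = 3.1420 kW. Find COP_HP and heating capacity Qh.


COP = 301.4500 / 23.2470 = 12.9673
Qh = 12.9673 * 3.1420 = 40.7431 kW

COP = 12.9673, Qh = 40.7431 kW


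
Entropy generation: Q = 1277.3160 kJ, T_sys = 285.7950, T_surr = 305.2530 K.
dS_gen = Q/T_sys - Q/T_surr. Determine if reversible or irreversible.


dS_sys = 1277.3160/285.7950 = 4.4693 kJ/K
dS_surr = -1277.3160/305.2530 = -4.1845 kJ/K
dS_gen = 4.4693 - 4.1845 = 0.2849 kJ/K (irreversible)

dS_gen = 0.2849 kJ/K, irreversible


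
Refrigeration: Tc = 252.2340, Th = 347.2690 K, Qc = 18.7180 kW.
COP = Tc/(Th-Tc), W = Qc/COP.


COP = 252.2340 / 95.0350 = 2.6541
W = 18.7180 / 2.6541 = 7.0524 kW

COP = 2.6541, W = 7.0524 kW


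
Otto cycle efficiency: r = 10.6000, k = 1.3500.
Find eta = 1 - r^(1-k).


r^(k-1) = 2.2848
eta = 1 - 1/2.2848 = 0.5623 = 56.2334%

56.2334%


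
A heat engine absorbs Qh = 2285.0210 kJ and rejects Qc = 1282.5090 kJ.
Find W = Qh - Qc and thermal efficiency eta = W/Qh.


W = 2285.0210 - 1282.5090 = 1002.5120 kJ
eta = 1002.5120 / 2285.0210 = 0.4387 = 43.8732%

W = 1002.5120 kJ, eta = 43.8732%


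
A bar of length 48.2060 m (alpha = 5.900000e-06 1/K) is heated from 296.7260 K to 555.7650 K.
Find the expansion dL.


dT = 259.0390 K
dL = 5.900000e-06 * 48.2060 * 259.0390 = 0.073675 m
L_final = 48.279675 m

dL = 0.073675 m


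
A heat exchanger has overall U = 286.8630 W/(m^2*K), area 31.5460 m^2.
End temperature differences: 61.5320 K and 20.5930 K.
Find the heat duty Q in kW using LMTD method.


LMTD = 37.4007 K
Q = 286.8630 * 31.5460 * 37.4007 = 338452.8536 W = 338.4529 kW

338.4529 kW


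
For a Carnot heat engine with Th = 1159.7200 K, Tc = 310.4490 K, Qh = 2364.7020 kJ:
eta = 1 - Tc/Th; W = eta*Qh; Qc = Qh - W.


eta = 1 - 310.4490/1159.7200 = 0.7323
W = 0.7323 * 2364.7020 = 1731.6877 kJ
Qc = 2364.7020 - 1731.6877 = 633.0143 kJ

eta = 73.2307%, W = 1731.6877 kJ, Qc = 633.0143 kJ


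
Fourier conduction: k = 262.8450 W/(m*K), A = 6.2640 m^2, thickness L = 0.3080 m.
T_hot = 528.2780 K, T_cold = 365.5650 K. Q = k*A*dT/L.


dT = 162.7130 K
Q = 262.8450 * 6.2640 * 162.7130 / 0.3080 = 869807.2133 W

869807.2133 W


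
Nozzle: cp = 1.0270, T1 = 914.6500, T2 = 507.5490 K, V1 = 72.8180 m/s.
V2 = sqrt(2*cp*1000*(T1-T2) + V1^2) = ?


dT = 407.1010 K
2*cp*1000*dT = 836185.4540
V1^2 = 5302.4611
V2 = sqrt(841487.9151) = 917.3265 m/s

917.3265 m/s


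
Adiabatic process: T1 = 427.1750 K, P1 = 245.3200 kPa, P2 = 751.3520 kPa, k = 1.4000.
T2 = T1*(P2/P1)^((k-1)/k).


(k-1)/k = 0.2857
(P2/P1)^exp = 1.3769
T2 = 427.1750 * 1.3769 = 588.1587 K

588.1587 K


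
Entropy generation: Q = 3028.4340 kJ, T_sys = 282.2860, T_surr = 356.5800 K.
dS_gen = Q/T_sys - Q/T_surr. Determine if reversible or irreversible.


dS_sys = 3028.4340/282.2860 = 10.7282 kJ/K
dS_surr = -3028.4340/356.5800 = -8.4930 kJ/K
dS_gen = 10.7282 - 8.4930 = 2.2352 kJ/K (irreversible)

dS_gen = 2.2352 kJ/K, irreversible


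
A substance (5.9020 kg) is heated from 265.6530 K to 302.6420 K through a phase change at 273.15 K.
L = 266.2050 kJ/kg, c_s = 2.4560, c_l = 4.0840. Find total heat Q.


Q1 (sensible, solid) = 5.9020 * 2.4560 * 7.4970 = 108.6714 kJ
Q2 (latent) = 5.9020 * 266.2050 = 1571.1419 kJ
Q3 (sensible, liquid) = 5.9020 * 4.0840 * 29.4920 = 710.8683 kJ
Q_total = 2390.6816 kJ

2390.6816 kJ


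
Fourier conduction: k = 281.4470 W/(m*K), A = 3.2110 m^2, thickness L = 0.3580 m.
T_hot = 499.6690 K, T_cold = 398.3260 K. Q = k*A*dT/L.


dT = 101.3430 K
Q = 281.4470 * 3.2110 * 101.3430 / 0.3580 = 255827.7546 W

255827.7546 W


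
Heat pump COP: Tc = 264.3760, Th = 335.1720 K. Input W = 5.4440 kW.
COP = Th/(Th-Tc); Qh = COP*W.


COP = 335.1720 / 70.7960 = 4.7343
Qh = 4.7343 * 5.4440 = 25.7737 kW

COP = 4.7343, Qh = 25.7737 kW


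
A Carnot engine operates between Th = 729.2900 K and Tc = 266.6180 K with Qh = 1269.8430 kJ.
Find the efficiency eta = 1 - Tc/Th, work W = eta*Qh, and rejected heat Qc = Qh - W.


eta = 1 - 266.6180/729.2900 = 0.6344
W = 0.6344 * 1269.8430 = 805.6065 kJ
Qc = 1269.8430 - 805.6065 = 464.2365 kJ

eta = 63.4414%, W = 805.6065 kJ, Qc = 464.2365 kJ


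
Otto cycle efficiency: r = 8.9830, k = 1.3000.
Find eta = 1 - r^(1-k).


r^(k-1) = 1.9321
eta = 1 - 1/1.9321 = 0.4824 = 48.2425%

48.2425%


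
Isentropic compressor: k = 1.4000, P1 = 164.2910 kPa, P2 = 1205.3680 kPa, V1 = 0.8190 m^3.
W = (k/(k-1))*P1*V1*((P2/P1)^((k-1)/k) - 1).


(k-1)/k = 0.2857
(P2/P1)^exp = 1.7672
W = 3.5000 * 164.2910 * 0.8190 * (1.7672 - 1) = 361.3085 kJ

361.3085 kJ


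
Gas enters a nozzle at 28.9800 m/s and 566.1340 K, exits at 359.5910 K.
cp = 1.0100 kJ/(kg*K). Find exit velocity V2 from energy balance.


dT = 206.5430 K
2*cp*1000*dT = 417216.8600
V1^2 = 839.8404
V2 = sqrt(418056.7004) = 646.5730 m/s

646.5730 m/s


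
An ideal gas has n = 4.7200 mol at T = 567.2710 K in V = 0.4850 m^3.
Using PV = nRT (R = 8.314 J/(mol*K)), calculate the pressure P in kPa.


P = nRT/V = 4.7200 * 8.314 * 567.2710 / 0.4850
= 22260.8940 / 0.4850 = 45898.7504 Pa = 45.8988 kPa

45.8988 kPa


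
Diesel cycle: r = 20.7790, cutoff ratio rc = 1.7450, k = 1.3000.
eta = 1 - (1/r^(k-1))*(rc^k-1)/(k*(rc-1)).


r^(k-1) = 2.4848
rc^k = 2.0622
eta = 0.5586 = 55.8607%

55.8607%


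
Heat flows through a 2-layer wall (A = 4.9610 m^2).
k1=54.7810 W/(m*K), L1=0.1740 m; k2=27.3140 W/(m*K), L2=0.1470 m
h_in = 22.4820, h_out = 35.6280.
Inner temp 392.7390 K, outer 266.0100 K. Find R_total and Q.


R_conv_in = 1/(22.4820*4.9610) = 0.0090
R_1 = 0.1740/(54.7810*4.9610) = 0.0006
R_2 = 0.1470/(27.3140*4.9610) = 0.0011
R_conv_out = 1/(35.6280*4.9610) = 0.0057
R_total = 0.0163 K/W
Q = 126.7290 / 0.0163 = 7751.6180 W

R_total = 0.0163 K/W, Q = 7751.6180 W


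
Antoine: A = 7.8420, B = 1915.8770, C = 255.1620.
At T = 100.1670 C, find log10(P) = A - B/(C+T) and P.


C+T = 355.3290
B/(C+T) = 5.3918
log10(P) = 7.8420 - 5.3918 = 2.4502
P = 10^2.4502 = 281.9424 mmHg

281.9424 mmHg


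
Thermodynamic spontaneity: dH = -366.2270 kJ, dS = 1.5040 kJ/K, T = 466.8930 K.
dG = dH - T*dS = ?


T*dS = 466.8930 * 1.5040 = 702.2071 kJ
dG = -366.2270 - 702.2071 = -1068.4341 kJ (spontaneous)

dG = -1068.4341 kJ, spontaneous


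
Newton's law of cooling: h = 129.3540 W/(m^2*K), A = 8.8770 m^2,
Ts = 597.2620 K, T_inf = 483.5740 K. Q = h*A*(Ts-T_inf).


dT = 113.6880 K
Q = 129.3540 * 8.8770 * 113.6880 = 130545.1403 W

130545.1403 W


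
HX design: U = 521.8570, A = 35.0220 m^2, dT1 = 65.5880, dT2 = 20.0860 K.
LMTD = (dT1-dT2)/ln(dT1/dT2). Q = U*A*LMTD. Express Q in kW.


LMTD = 38.4512 K
Q = 521.8570 * 35.0220 * 38.4512 = 702752.6614 W = 702.7527 kW

702.7527 kW


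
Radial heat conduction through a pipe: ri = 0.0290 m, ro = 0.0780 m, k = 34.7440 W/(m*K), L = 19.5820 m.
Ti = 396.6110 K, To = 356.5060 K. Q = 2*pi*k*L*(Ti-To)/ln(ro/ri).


dT = 40.1050 K
ln(ro/ri) = 0.9894
Q = 2*pi*34.7440*19.5820*40.1050 / 0.9894 = 173275.6915 W

173275.6915 W


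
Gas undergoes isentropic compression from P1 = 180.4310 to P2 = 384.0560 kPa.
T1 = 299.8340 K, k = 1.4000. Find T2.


(k-1)/k = 0.2857
(P2/P1)^exp = 1.2409
T2 = 299.8340 * 1.2409 = 372.0651 K

372.0651 K


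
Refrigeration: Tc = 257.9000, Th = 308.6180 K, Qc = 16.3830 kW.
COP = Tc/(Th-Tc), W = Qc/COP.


COP = 257.9000 / 50.7180 = 5.0850
W = 16.3830 / 5.0850 = 3.2218 kW

COP = 5.0850, W = 3.2218 kW


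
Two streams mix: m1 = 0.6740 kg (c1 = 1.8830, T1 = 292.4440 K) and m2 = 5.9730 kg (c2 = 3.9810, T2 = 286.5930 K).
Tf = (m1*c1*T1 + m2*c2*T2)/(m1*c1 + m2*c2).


num = 7185.9083
den = 25.0477
Tf = 286.8895 K

286.8895 K


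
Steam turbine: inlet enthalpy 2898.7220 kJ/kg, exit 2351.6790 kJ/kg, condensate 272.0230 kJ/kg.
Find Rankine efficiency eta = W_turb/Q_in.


W = 547.0430 kJ/kg
Q_in = 2626.6990 kJ/kg
eta = 0.2083 = 20.8263%

eta = 20.8263%


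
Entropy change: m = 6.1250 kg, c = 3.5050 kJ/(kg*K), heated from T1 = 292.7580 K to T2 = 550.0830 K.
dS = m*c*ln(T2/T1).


T2/T1 = 1.8790
ln(T2/T1) = 0.6307
dS = 6.1250 * 3.5050 * 0.6307 = 13.5404 kJ/K

13.5404 kJ/K


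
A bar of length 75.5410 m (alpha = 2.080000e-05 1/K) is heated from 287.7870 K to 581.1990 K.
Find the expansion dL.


dT = 293.4120 K
dL = 2.080000e-05 * 75.5410 * 293.4120 = 0.461024 m
L_final = 76.002024 m

dL = 0.461024 m


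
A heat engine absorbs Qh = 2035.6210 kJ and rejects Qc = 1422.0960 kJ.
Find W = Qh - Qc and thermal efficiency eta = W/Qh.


W = 2035.6210 - 1422.0960 = 613.5250 kJ
eta = 613.5250 / 2035.6210 = 0.3014 = 30.1395%

W = 613.5250 kJ, eta = 30.1395%


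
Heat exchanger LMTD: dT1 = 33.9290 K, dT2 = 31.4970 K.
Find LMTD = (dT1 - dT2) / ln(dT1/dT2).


dT1/dT2 = 1.0772
ln(dT1/dT2) = 0.0744
LMTD = 2.4320 / 0.0744 = 32.6979 K

32.6979 K


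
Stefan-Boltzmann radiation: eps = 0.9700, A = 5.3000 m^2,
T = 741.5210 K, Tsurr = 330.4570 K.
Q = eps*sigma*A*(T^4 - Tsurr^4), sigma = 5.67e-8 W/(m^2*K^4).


T^4 = 3.0234e+11
Tsurr^4 = 1.1925e+10
Q = 0.9700 * 5.67e-8 * 5.3000 * 2.9041e+11 = 84654.0587 W

84654.0587 W


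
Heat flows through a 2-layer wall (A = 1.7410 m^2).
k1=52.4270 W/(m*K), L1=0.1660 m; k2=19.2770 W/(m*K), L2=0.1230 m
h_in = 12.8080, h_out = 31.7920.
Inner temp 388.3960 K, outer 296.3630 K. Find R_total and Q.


R_conv_in = 1/(12.8080*1.7410) = 0.0448
R_1 = 0.1660/(52.4270*1.7410) = 0.0018
R_2 = 0.1230/(19.2770*1.7410) = 0.0037
R_conv_out = 1/(31.7920*1.7410) = 0.0181
R_total = 0.0684 K/W
Q = 92.0330 / 0.0684 = 1345.5883 W

R_total = 0.0684 K/W, Q = 1345.5883 W


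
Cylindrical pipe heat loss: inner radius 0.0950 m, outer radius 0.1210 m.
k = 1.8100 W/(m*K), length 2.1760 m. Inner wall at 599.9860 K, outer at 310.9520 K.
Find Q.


dT = 289.0340 K
ln(ro/ri) = 0.2419
Q = 2*pi*1.8100*2.1760*289.0340 / 0.2419 = 29566.9064 W

29566.9064 W


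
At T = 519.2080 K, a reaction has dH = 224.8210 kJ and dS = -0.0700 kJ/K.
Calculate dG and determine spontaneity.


T*dS = 519.2080 * -0.0700 = -36.3446 kJ
dG = 224.8210 + 36.3446 = 261.1656 kJ (non-spontaneous)

dG = 261.1656 kJ, non-spontaneous


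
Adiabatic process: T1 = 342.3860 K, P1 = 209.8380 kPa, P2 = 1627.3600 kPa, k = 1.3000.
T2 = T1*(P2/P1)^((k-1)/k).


(k-1)/k = 0.2308
(P2/P1)^exp = 1.6043
T2 = 342.3860 * 1.6043 = 549.2982 K

549.2982 K


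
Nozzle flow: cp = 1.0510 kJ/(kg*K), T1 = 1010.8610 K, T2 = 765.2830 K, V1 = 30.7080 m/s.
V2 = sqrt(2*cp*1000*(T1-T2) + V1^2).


dT = 245.5780 K
2*cp*1000*dT = 516204.9560
V1^2 = 942.9813
V2 = sqrt(517147.9373) = 719.1300 m/s

719.1300 m/s


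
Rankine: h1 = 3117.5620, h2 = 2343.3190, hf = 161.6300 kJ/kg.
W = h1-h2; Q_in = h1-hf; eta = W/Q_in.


W = 774.2430 kJ/kg
Q_in = 2955.9320 kJ/kg
eta = 0.2619 = 26.1929%

eta = 26.1929%


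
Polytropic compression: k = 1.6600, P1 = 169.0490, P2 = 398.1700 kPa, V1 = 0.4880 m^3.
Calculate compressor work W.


(k-1)/k = 0.3976
(P2/P1)^exp = 1.4058
W = 2.5152 * 169.0490 * 0.4880 * (1.4058 - 1) = 84.2009 kJ

84.2009 kJ


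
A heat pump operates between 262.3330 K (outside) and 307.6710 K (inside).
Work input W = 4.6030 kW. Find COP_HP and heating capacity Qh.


COP = 307.6710 / 45.3380 = 6.7862
Qh = 6.7862 * 4.6030 = 31.2367 kW

COP = 6.7862, Qh = 31.2367 kW


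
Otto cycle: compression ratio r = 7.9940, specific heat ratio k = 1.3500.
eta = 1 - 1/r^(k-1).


r^(k-1) = 2.0700
eta = 1 - 1/2.0700 = 0.5169 = 51.6905%

51.6905%


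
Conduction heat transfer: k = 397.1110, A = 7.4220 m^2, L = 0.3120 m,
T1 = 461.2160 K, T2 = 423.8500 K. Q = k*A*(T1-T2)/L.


dT = 37.3660 K
Q = 397.1110 * 7.4220 * 37.3660 / 0.3120 = 352983.8882 W

352983.8882 W


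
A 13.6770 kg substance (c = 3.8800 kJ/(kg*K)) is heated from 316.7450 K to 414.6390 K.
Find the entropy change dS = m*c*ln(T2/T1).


T2/T1 = 1.3091
ln(T2/T1) = 0.2693
dS = 13.6770 * 3.8800 * 0.2693 = 14.2915 kJ/K

14.2915 kJ/K


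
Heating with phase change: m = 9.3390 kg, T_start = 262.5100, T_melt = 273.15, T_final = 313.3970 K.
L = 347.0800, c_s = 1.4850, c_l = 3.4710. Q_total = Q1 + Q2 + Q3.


Q1 (sensible, solid) = 9.3390 * 1.4850 * 10.6400 = 147.5599 kJ
Q2 (latent) = 9.3390 * 347.0800 = 3241.3801 kJ
Q3 (sensible, liquid) = 9.3390 * 3.4710 * 40.2470 = 1304.6334 kJ
Q_total = 4693.5735 kJ

4693.5735 kJ


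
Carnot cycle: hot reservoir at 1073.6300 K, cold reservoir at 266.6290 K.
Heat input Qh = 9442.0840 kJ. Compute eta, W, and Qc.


eta = 1 - 266.6290/1073.6300 = 0.7517
W = 0.7517 * 9442.0840 = 7097.2041 kJ
Qc = 9442.0840 - 7097.2041 = 2344.8799 kJ

eta = 75.1657%, W = 7097.2041 kJ, Qc = 2344.8799 kJ


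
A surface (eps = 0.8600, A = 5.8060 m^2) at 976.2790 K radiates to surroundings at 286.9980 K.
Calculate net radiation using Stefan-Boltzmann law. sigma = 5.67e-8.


T^4 = 9.0844e+11
Tsurr^4 = 6.7845e+09
Q = 0.8600 * 5.67e-8 * 5.8060 * 9.0165e+11 = 255269.3862 W

255269.3862 W


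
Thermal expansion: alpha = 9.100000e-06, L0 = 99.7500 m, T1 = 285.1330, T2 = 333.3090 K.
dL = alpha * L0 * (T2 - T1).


dT = 48.1760 K
dL = 9.100000e-06 * 99.7500 * 48.1760 = 0.043731 m
L_final = 99.793731 m

dL = 0.043731 m


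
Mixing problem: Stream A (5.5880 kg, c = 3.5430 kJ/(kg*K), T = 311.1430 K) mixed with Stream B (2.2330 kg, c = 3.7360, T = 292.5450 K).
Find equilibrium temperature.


num = 8600.6506
den = 28.1408
Tf = 305.6295 K

305.6295 K


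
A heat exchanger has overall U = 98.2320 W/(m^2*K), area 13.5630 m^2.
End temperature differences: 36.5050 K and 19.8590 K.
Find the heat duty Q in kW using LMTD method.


LMTD = 27.3427 K
Q = 98.2320 * 13.5630 * 27.3427 = 36429.2097 W = 36.4292 kW

36.4292 kW


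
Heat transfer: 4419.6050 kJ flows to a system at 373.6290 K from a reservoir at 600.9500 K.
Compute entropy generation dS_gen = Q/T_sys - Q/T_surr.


dS_sys = 4419.6050/373.6290 = 11.8289 kJ/K
dS_surr = -4419.6050/600.9500 = -7.3544 kJ/K
dS_gen = 11.8289 - 7.3544 = 4.4745 kJ/K (irreversible)

dS_gen = 4.4745 kJ/K, irreversible


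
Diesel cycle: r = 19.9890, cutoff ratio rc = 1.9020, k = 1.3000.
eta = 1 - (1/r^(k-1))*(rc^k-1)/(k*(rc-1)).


r^(k-1) = 2.4561
rc^k = 2.3066
eta = 0.5463 = 54.6311%

54.6311%


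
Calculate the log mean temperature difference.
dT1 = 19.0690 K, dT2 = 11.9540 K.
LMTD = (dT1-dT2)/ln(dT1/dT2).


dT1/dT2 = 1.5952
ln(dT1/dT2) = 0.4670
LMTD = 7.1150 / 0.4670 = 15.2356 K

15.2356 K


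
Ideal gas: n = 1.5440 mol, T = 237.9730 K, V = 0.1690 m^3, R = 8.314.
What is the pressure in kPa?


P = nRT/V = 1.5440 * 8.314 * 237.9730 / 0.1690
= 3054.8156 / 0.1690 = 18075.8320 Pa = 18.0758 kPa

18.0758 kPa


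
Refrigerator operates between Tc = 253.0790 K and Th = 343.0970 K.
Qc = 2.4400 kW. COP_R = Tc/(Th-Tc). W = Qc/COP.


COP = 253.0790 / 90.0180 = 2.8114
W = 2.4400 / 2.8114 = 0.8679 kW

COP = 2.8114, W = 0.8679 kW


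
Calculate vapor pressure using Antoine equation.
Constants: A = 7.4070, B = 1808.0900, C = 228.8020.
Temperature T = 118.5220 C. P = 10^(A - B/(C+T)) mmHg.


C+T = 347.3240
B/(C+T) = 5.2058
log10(P) = 7.4070 - 5.2058 = 2.2012
P = 10^2.2012 = 158.9376 mmHg

158.9376 mmHg


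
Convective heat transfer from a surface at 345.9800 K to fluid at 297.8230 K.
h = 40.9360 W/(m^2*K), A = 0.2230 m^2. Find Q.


dT = 48.1570 K
Q = 40.9360 * 0.2230 * 48.1570 = 439.6122 W

439.6122 W


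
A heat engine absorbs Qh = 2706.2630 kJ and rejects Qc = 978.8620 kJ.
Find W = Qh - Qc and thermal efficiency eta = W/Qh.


W = 2706.2630 - 978.8620 = 1727.4010 kJ
eta = 1727.4010 / 2706.2630 = 0.6383 = 63.8298%

W = 1727.4010 kJ, eta = 63.8298%


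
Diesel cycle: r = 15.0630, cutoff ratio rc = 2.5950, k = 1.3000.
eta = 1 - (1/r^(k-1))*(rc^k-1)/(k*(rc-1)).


r^(k-1) = 2.2562
rc^k = 3.4544
eta = 0.4753 = 47.5342%

47.5342%


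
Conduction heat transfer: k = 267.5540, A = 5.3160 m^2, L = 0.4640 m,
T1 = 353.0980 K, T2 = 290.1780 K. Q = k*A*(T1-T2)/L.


dT = 62.9200 K
Q = 267.5540 * 5.3160 * 62.9200 / 0.4640 = 192871.0984 W

192871.0984 W


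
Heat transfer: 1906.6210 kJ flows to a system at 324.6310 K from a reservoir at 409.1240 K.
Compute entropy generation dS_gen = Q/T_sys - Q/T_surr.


dS_sys = 1906.6210/324.6310 = 5.8732 kJ/K
dS_surr = -1906.6210/409.1240 = -4.6603 kJ/K
dS_gen = 5.8732 - 4.6603 = 1.2129 kJ/K (irreversible)

dS_gen = 1.2129 kJ/K, irreversible


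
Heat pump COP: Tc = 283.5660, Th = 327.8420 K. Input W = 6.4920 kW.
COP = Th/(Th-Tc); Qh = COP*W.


COP = 327.8420 / 44.2760 = 7.4045
Qh = 7.4045 * 6.4920 = 48.0701 kW

COP = 7.4045, Qh = 48.0701 kW


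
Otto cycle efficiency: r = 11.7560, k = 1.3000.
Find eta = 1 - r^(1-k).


r^(k-1) = 2.0945
eta = 1 - 1/2.0945 = 0.5226 = 52.2556%

52.2556%


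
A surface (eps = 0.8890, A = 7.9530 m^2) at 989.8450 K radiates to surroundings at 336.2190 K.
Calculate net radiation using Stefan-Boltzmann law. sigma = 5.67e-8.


T^4 = 9.5999e+11
Tsurr^4 = 1.2779e+10
Q = 0.8890 * 5.67e-8 * 7.9530 * 9.4722e+11 = 379721.1039 W

379721.1039 W


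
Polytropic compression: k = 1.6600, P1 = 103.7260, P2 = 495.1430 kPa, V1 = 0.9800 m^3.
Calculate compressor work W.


(k-1)/k = 0.3976
(P2/P1)^exp = 1.8617
W = 2.5152 * 103.7260 * 0.9800 * (1.8617 - 1) = 220.3008 kJ

220.3008 kJ


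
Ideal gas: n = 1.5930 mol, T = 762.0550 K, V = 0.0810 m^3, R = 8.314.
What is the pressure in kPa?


P = nRT/V = 1.5930 * 8.314 * 762.0550 / 0.0810
= 10092.8104 / 0.0810 = 124602.5970 Pa = 124.6026 kPa

124.6026 kPa


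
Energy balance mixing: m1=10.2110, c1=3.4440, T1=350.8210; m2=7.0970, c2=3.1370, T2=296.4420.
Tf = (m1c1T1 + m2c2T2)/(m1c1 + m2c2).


num = 18936.9852
den = 57.4300
Tf = 329.7405 K

329.7405 K


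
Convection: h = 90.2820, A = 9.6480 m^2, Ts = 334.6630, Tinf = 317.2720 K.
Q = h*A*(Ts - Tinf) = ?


dT = 17.3910 K
Q = 90.2820 * 9.6480 * 17.3910 = 15148.2694 W

15148.2694 W


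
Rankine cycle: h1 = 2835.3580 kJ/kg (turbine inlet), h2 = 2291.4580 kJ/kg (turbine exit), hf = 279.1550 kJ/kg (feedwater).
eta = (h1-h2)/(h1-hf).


W = 543.9000 kJ/kg
Q_in = 2556.2030 kJ/kg
eta = 0.2128 = 21.2777%

eta = 21.2777%


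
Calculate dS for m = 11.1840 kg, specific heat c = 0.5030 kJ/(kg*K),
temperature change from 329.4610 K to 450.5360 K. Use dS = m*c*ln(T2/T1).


T2/T1 = 1.3675
ln(T2/T1) = 0.3130
dS = 11.1840 * 0.5030 * 0.3130 = 1.7607 kJ/K

1.7607 kJ/K


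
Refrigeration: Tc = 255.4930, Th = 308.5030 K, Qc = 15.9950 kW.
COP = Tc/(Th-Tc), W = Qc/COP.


COP = 255.4930 / 53.0100 = 4.8197
W = 15.9950 / 4.8197 = 3.3187 kW

COP = 4.8197, W = 3.3187 kW


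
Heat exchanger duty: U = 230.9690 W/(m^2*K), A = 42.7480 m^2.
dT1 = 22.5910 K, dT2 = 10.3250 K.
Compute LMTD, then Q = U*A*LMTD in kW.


LMTD = 15.6657 K
Q = 230.9690 * 42.7480 * 15.6657 = 154674.9087 W = 154.6749 kW

154.6749 kW


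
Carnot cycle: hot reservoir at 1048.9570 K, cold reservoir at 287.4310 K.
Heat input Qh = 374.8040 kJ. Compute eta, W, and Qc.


eta = 1 - 287.4310/1048.9570 = 0.7260
W = 0.7260 * 374.8040 = 272.1017 kJ
Qc = 374.8040 - 272.1017 = 102.7023 kJ

eta = 72.5984%, W = 272.1017 kJ, Qc = 102.7023 kJ


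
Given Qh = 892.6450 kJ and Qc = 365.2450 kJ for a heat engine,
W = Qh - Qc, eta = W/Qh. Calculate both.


W = 892.6450 - 365.2450 = 527.4000 kJ
eta = 527.4000 / 892.6450 = 0.5908 = 59.0828%

W = 527.4000 kJ, eta = 59.0828%


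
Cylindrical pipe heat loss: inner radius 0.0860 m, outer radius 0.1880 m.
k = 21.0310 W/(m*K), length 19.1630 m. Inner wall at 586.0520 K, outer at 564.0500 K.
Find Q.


dT = 22.0020 K
ln(ro/ri) = 0.7821
Q = 2*pi*21.0310*19.1630*22.0020 / 0.7821 = 71237.0829 W

71237.0829 W


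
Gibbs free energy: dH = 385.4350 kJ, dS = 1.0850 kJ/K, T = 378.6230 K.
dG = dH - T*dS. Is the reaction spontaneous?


T*dS = 378.6230 * 1.0850 = 410.8060 kJ
dG = 385.4350 - 410.8060 = -25.3710 kJ (spontaneous)

dG = -25.3710 kJ, spontaneous


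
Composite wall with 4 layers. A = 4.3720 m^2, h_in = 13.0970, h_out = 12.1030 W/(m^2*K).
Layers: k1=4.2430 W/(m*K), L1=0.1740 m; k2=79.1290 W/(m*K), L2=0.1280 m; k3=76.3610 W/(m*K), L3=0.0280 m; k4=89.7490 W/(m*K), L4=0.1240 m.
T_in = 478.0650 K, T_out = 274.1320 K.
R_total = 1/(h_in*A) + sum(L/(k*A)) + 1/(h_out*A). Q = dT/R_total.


R_conv_in = 1/(13.0970*4.3720) = 0.0175
R_1 = 0.1740/(4.2430*4.3720) = 0.0094
R_2 = 0.1280/(79.1290*4.3720) = 0.0004
R_3 = 0.0280/(76.3610*4.3720) = 8.3870e-05
R_4 = 0.1240/(89.7490*4.3720) = 0.0003
R_conv_out = 1/(12.1030*4.3720) = 0.0189
R_total = 0.0465 K/W
Q = 203.9330 / 0.0465 = 4384.4881 W

R_total = 0.0465 K/W, Q = 4384.4881 W


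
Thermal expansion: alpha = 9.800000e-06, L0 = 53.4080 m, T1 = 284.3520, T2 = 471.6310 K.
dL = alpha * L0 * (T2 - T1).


dT = 187.2790 K
dL = 9.800000e-06 * 53.4080 * 187.2790 = 0.098022 m
L_final = 53.506022 m

dL = 0.098022 m


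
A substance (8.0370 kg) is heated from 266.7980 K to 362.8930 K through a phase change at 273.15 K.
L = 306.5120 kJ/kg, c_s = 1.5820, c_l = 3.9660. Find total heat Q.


Q1 (sensible, solid) = 8.0370 * 1.5820 * 6.3520 = 80.7627 kJ
Q2 (latent) = 8.0370 * 306.5120 = 2463.4369 kJ
Q3 (sensible, liquid) = 8.0370 * 3.9660 * 89.7430 = 2860.5350 kJ
Q_total = 5404.7346 kJ

5404.7346 kJ


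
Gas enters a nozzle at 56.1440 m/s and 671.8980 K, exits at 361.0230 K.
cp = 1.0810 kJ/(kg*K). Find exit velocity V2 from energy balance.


dT = 310.8750 K
2*cp*1000*dT = 672111.7500
V1^2 = 3152.1487
V2 = sqrt(675263.8987) = 821.7444 m/s

821.7444 m/s


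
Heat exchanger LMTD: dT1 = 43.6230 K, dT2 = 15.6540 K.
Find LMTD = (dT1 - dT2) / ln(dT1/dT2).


dT1/dT2 = 2.7867
ln(dT1/dT2) = 1.0249
LMTD = 27.9690 / 1.0249 = 27.2906 K

27.2906 K


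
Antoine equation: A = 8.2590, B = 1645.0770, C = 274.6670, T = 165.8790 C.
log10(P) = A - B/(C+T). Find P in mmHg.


C+T = 440.5460
B/(C+T) = 3.7342
log10(P) = 8.2590 - 3.7342 = 4.5248
P = 10^4.5248 = 33482.8495 mmHg

33482.8495 mmHg


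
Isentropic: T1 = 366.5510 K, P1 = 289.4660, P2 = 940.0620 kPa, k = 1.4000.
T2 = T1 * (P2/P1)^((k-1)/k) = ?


(k-1)/k = 0.2857
(P2/P1)^exp = 1.4001
T2 = 366.5510 * 1.4001 = 513.2088 K

513.2088 K


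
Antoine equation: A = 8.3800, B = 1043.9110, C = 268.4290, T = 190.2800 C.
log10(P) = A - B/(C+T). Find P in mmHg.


C+T = 458.7090
B/(C+T) = 2.2758
log10(P) = 8.3800 - 2.2758 = 6.1042
P = 10^6.1042 = 1271280.2340 mmHg

1271280.2340 mmHg


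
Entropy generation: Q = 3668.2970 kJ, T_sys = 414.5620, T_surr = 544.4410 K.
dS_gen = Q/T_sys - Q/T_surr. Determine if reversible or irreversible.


dS_sys = 3668.2970/414.5620 = 8.8486 kJ/K
dS_surr = -3668.2970/544.4410 = -6.7377 kJ/K
dS_gen = 8.8486 - 6.7377 = 2.1109 kJ/K (irreversible)

dS_gen = 2.1109 kJ/K, irreversible


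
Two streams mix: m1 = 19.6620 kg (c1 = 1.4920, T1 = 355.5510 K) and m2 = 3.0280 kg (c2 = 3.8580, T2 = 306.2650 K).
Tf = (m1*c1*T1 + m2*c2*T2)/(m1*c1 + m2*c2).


num = 14008.1340
den = 41.0177
Tf = 341.5141 K

341.5141 K


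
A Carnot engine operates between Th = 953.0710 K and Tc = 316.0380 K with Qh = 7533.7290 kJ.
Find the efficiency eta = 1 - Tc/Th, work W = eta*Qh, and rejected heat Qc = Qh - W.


eta = 1 - 316.0380/953.0710 = 0.6684
W = 0.6684 * 7533.7290 = 5035.5472 kJ
Qc = 7533.7290 - 5035.5472 = 2498.1818 kJ

eta = 66.8400%, W = 5035.5472 kJ, Qc = 2498.1818 kJ


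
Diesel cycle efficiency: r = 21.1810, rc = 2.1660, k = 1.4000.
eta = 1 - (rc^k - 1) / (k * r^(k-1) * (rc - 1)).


r^(k-1) = 3.3914
rc^k = 2.9507
eta = 0.6476 = 64.7645%

64.7645%


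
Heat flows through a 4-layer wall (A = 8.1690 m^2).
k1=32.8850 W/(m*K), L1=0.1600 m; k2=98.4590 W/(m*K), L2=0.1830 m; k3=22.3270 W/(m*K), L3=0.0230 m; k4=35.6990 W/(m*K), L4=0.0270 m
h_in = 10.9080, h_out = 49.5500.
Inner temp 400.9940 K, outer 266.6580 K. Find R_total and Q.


R_conv_in = 1/(10.9080*8.1690) = 0.0112
R_1 = 0.1600/(32.8850*8.1690) = 0.0006
R_2 = 0.1830/(98.4590*8.1690) = 0.0002
R_3 = 0.0230/(22.3270*8.1690) = 0.0001
R_4 = 0.0270/(35.6990*8.1690) = 9.2585e-05
R_conv_out = 1/(49.5500*8.1690) = 0.0025
R_total = 0.0147 K/W
Q = 134.3360 / 0.0147 = 9116.9632 W

R_total = 0.0147 K/W, Q = 9116.9632 W


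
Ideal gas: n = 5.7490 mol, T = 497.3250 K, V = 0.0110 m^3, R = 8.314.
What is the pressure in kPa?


P = nRT/V = 5.7490 * 8.314 * 497.3250 / 0.0110
= 23770.7355 / 0.0110 = 2160975.9570 Pa = 2160.9760 kPa

2160.9760 kPa


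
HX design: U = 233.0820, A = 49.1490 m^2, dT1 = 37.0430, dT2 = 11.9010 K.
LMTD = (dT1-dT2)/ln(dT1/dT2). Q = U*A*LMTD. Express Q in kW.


LMTD = 22.1426 K
Q = 233.0820 * 49.1490 * 22.1426 = 253660.3361 W = 253.6603 kW

253.6603 kW


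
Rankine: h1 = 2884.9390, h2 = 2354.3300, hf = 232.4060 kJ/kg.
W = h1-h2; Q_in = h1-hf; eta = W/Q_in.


W = 530.6090 kJ/kg
Q_in = 2652.5330 kJ/kg
eta = 0.2000 = 20.0039%

eta = 20.0039%


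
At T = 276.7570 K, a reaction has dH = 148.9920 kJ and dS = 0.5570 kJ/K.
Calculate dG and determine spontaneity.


T*dS = 276.7570 * 0.5570 = 154.1536 kJ
dG = 148.9920 - 154.1536 = -5.1616 kJ (spontaneous)

dG = -5.1616 kJ, spontaneous


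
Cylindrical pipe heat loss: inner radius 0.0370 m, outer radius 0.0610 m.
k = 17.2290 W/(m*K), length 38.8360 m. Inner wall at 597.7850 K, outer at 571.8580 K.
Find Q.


dT = 25.9270 K
ln(ro/ri) = 0.5000
Q = 2*pi*17.2290*38.8360*25.9270 / 0.5000 = 218019.3080 W

218019.3080 W


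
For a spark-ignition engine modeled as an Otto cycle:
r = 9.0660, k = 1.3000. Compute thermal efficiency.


r^(k-1) = 1.9374
eta = 1 - 1/1.9374 = 0.4839 = 48.3851%

48.3851%


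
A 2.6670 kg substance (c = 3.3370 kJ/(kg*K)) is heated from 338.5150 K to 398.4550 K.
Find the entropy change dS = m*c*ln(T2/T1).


T2/T1 = 1.1771
ln(T2/T1) = 0.1630
dS = 2.6670 * 3.3370 * 0.1630 = 1.4509 kJ/K

1.4509 kJ/K


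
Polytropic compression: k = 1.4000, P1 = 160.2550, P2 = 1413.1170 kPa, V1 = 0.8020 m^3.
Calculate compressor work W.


(k-1)/k = 0.2857
(P2/P1)^exp = 1.8625
W = 3.5000 * 160.2550 * 0.8020 * (1.8625 - 1) = 387.9997 kJ

387.9997 kJ


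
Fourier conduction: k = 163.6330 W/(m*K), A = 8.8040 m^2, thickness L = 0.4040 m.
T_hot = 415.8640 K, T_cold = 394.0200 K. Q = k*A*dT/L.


dT = 21.8440 K
Q = 163.6330 * 8.8040 * 21.8440 / 0.4040 = 77893.5916 W

77893.5916 W


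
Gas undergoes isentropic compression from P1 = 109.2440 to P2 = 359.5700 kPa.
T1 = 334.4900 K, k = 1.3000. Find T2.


(k-1)/k = 0.2308
(P2/P1)^exp = 1.3164
T2 = 334.4900 * 1.3164 = 440.3316 K

440.3316 K


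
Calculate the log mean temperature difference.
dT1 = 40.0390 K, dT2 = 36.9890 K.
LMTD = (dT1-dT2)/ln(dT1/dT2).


dT1/dT2 = 1.0825
ln(dT1/dT2) = 0.0792
LMTD = 3.0500 / 0.0792 = 38.4939 K

38.4939 K


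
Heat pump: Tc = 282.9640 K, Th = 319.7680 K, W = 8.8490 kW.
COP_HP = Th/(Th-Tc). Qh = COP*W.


COP = 319.7680 / 36.8040 = 8.6884
Qh = 8.6884 * 8.8490 = 76.8837 kW

COP = 8.6884, Qh = 76.8837 kW


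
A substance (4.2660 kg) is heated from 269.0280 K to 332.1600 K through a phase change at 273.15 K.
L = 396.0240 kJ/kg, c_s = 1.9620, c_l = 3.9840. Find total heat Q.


Q1 (sensible, solid) = 4.2660 * 1.9620 * 4.1220 = 34.5007 kJ
Q2 (latent) = 4.2660 * 396.0240 = 1689.4384 kJ
Q3 (sensible, liquid) = 4.2660 * 3.9840 * 59.0100 = 1002.9189 kJ
Q_total = 2726.8579 kJ

2726.8579 kJ


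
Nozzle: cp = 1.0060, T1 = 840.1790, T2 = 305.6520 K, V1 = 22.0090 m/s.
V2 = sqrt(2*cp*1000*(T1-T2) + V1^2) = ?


dT = 534.5270 K
2*cp*1000*dT = 1075468.3240
V1^2 = 484.3961
V2 = sqrt(1075952.7201) = 1037.2814 m/s

1037.2814 m/s


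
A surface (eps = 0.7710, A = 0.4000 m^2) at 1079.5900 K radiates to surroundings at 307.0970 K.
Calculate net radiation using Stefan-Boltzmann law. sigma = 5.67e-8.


T^4 = 1.3584e+12
Tsurr^4 = 8.8941e+09
Q = 0.7710 * 5.67e-8 * 0.4000 * 1.3495e+12 = 23598.2612 W

23598.2612 W


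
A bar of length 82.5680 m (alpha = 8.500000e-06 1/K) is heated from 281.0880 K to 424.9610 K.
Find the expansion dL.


dT = 143.8730 K
dL = 8.500000e-06 * 82.5680 * 143.8730 = 0.100974 m
L_final = 82.668974 m

dL = 0.100974 m


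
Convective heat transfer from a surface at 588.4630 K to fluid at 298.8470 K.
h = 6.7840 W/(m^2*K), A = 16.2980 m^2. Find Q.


dT = 289.6160 K
Q = 6.7840 * 16.2980 * 289.6160 = 32021.5761 W

32021.5761 W


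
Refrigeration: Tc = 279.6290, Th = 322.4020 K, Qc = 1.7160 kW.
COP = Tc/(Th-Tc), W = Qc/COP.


COP = 279.6290 / 42.7730 = 6.5375
W = 1.7160 / 6.5375 = 0.2625 kW

COP = 6.5375, W = 0.2625 kW


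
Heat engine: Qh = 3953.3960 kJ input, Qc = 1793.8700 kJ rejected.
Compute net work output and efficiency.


W = 3953.3960 - 1793.8700 = 2159.5260 kJ
eta = 2159.5260 / 3953.3960 = 0.5462 = 54.6246%

W = 2159.5260 kJ, eta = 54.6246%


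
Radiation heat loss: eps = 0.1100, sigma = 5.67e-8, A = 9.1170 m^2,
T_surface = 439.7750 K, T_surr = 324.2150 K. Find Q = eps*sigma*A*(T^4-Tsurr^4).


T^4 = 3.7404e+10
Tsurr^4 = 1.1049e+10
Q = 0.1100 * 5.67e-8 * 9.1170 * 2.6355e+10 = 1498.6236 W

1498.6236 W


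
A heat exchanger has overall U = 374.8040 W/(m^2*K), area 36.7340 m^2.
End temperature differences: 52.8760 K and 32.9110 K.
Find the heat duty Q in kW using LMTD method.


LMTD = 42.1076 K
Q = 374.8040 * 36.7340 * 42.1076 = 579739.3447 W = 579.7393 kW

579.7393 kW


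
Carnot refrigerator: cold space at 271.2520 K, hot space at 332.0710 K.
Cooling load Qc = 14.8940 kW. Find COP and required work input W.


COP = 271.2520 / 60.8190 = 4.4600
W = 14.8940 / 4.4600 = 3.3395 kW

COP = 4.4600, W = 3.3395 kW


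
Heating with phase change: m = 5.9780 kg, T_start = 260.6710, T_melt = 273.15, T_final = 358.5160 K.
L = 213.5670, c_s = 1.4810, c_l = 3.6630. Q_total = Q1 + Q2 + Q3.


Q1 (sensible, solid) = 5.9780 * 1.4810 * 12.4790 = 110.4818 kJ
Q2 (latent) = 5.9780 * 213.5670 = 1276.7035 kJ
Q3 (sensible, liquid) = 5.9780 * 3.6630 * 85.3660 = 1869.2946 kJ
Q_total = 3256.4800 kJ

3256.4800 kJ


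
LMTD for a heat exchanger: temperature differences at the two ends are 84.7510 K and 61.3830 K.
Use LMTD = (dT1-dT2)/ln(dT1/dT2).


dT1/dT2 = 1.3807
ln(dT1/dT2) = 0.3226
LMTD = 23.3680 / 0.3226 = 72.4399 K

72.4399 K


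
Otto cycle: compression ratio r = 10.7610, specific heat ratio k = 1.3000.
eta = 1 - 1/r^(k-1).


r^(k-1) = 2.0397
eta = 1 - 1/2.0397 = 0.5097 = 50.9720%

50.9720%


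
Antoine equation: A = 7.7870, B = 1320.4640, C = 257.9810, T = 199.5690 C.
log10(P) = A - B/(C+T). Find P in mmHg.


C+T = 457.5500
B/(C+T) = 2.8859
log10(P) = 7.7870 - 2.8859 = 4.9011
P = 10^4.9011 = 79626.0724 mmHg

79626.0724 mmHg


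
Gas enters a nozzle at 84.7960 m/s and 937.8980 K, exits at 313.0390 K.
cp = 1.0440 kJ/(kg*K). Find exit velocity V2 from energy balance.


dT = 624.8590 K
2*cp*1000*dT = 1304705.5920
V1^2 = 7190.3616
V2 = sqrt(1311895.9536) = 1145.3803 m/s

1145.3803 m/s


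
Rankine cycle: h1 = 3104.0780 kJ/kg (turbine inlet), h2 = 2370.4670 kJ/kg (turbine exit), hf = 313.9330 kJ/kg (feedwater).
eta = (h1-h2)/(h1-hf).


W = 733.6110 kJ/kg
Q_in = 2790.1450 kJ/kg
eta = 0.2629 = 26.2929%

eta = 26.2929%


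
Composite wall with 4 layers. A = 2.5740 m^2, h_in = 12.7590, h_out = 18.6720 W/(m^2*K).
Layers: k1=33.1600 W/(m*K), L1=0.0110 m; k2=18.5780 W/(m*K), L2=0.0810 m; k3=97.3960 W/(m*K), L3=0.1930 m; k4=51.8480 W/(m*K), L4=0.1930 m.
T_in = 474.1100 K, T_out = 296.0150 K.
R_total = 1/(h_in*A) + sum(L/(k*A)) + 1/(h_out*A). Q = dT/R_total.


R_conv_in = 1/(12.7590*2.5740) = 0.0304
R_1 = 0.0110/(33.1600*2.5740) = 0.0001
R_2 = 0.0810/(18.5780*2.5740) = 0.0017
R_3 = 0.1930/(97.3960*2.5740) = 0.0008
R_4 = 0.1930/(51.8480*2.5740) = 0.0014
R_conv_out = 1/(18.6720*2.5740) = 0.0208
R_total = 0.0553 K/W
Q = 178.0950 / 0.0553 = 3220.8476 W

R_total = 0.0553 K/W, Q = 3220.8476 W


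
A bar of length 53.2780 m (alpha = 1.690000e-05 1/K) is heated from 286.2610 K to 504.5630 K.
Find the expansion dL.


dT = 218.3020 K
dL = 1.690000e-05 * 53.2780 * 218.3020 = 0.196559 m
L_final = 53.474559 m

dL = 0.196559 m


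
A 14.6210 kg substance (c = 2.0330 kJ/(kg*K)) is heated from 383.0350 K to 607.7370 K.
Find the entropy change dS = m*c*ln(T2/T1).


T2/T1 = 1.5866
ln(T2/T1) = 0.4616
dS = 14.6210 * 2.0330 * 0.4616 = 13.7213 kJ/K

13.7213 kJ/K


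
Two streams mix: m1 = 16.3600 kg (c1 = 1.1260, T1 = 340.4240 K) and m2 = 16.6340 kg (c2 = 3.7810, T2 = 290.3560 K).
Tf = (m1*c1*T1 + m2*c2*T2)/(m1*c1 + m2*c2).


num = 24532.4777
den = 81.3145
Tf = 301.6986 K

301.6986 K


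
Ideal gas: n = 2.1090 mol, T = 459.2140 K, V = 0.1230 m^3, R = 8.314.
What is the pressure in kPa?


P = nRT/V = 2.1090 * 8.314 * 459.2140 / 0.1230
= 8051.9621 / 0.1230 = 65463.1062 Pa = 65.4631 kPa

65.4631 kPa


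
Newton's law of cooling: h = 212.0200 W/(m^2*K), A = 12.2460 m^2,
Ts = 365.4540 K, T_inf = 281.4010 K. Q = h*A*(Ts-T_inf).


dT = 84.0530 K
Q = 212.0200 * 12.2460 * 84.0530 = 218234.9503 W

218234.9503 W


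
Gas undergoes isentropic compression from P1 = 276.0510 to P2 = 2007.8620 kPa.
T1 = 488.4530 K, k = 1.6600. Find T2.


(k-1)/k = 0.3976
(P2/P1)^exp = 2.2010
T2 = 488.4530 * 2.2010 = 1075.0882 K

1075.0882 K


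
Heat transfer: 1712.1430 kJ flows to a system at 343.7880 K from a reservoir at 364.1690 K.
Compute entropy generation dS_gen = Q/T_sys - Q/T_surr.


dS_sys = 1712.1430/343.7880 = 4.9802 kJ/K
dS_surr = -1712.1430/364.1690 = -4.7015 kJ/K
dS_gen = 4.9802 - 4.7015 = 0.2787 kJ/K (irreversible)

dS_gen = 0.2787 kJ/K, irreversible


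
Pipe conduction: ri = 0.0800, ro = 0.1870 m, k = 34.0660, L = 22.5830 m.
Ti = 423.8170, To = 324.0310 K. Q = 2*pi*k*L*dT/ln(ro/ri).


dT = 99.7860 K
ln(ro/ri) = 0.8491
Q = 2*pi*34.0660*22.5830*99.7860 / 0.8491 = 568071.0192 W

568071.0192 W


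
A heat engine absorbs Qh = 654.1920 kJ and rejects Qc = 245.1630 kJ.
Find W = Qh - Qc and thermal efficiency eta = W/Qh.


W = 654.1920 - 245.1630 = 409.0290 kJ
eta = 409.0290 / 654.1920 = 0.6252 = 62.5243%

W = 409.0290 kJ, eta = 62.5243%


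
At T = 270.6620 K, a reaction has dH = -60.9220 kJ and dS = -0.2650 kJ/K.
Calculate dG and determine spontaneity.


T*dS = 270.6620 * -0.2650 = -71.7254 kJ
dG = -60.9220 + 71.7254 = 10.8034 kJ (non-spontaneous)

dG = 10.8034 kJ, non-spontaneous


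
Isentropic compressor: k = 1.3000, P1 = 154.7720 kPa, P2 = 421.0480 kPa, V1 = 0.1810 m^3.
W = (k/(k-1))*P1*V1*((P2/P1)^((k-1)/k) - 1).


(k-1)/k = 0.2308
(P2/P1)^exp = 1.2598
W = 4.3333 * 154.7720 * 0.1810 * (1.2598 - 1) = 31.5378 kJ

31.5378 kJ


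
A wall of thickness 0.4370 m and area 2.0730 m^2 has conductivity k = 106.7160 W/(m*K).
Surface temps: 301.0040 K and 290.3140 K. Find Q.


dT = 10.6900 K
Q = 106.7160 * 2.0730 * 10.6900 / 0.4370 = 5411.5928 W

5411.5928 W


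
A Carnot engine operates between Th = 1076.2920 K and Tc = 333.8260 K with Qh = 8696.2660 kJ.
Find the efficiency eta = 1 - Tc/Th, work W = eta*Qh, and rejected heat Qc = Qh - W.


eta = 1 - 333.8260/1076.2920 = 0.6898
W = 0.6898 * 8696.2660 = 5999.0057 kJ
Qc = 8696.2660 - 5999.0057 = 2697.2603 kJ

eta = 68.9837%, W = 5999.0057 kJ, Qc = 2697.2603 kJ
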